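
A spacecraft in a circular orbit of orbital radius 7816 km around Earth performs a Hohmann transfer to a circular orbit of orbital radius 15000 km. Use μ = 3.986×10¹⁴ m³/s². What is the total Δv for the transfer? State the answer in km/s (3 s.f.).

r₁ = 7816 km = 7.816×10⁶ m.
r₂ = 15000 km = 1.500×10⁷ m.
Transfer ellipse a_t = (r₁ + r₂)/2 = 1.141×10⁷ m.
At r₁: circular v_c1 = √(μ/r₁) = 7141 m/s; transfer-perigee v_p = √[μ(2/r₁ − 1/a_t)] = 8189 m/s.
Δv₁ = v_p − v_c1 = 1047 m/s.
At r₂: circular v_c2 = √(μ/r₂) = 5155 m/s; transfer-apogee v_a = √[μ(2/r₂ − 1/a_t)] = 4267 m/s.
Δv₂ = v_c2 − v_a = 888.1 m/s.
Total Δv = Δv₁ + Δv₂ = 1936 m/s = 1.936 km/s.

Δv_total ≈ 1.94 km/s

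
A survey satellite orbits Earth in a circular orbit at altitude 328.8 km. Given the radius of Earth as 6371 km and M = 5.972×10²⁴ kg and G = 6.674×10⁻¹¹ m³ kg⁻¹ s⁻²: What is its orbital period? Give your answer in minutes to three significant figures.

T ≈ 91.0 minutes

μ = GM = 6.674×10⁻¹¹ × 5.972×10²⁴ = 3.986×10¹⁴ m³/s².
r = 6371 + 328.8 = 6699.8 km = 6.6998×10⁶ m.
Kepler's third law: T = 2π√(r³/μ) = 2π√((6.700×10⁶)³ / 3.986×10¹⁴).
r³/μ = 7.545×10⁵ s², so T = 2π × 8.686×10² = 5.458×10³ s.
Converting: 5.458×10³ s ÷ 60.00 = 90.96 minutes.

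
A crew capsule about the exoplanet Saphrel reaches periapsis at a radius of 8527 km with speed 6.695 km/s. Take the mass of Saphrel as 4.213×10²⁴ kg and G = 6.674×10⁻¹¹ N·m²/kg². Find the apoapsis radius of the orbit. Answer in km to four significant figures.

apoapsis radius ≈ 18090 km

μ = GM = 6.674×10⁻¹¹ × 4.213×10²⁴ = 2.812×10¹⁴ m³/s².
r_p = 8.527×10⁶ m.
Specific energy ε = v²/2 − μ/r = -1.056×10⁷ J/kg, so a = −μ/(2ε) = 1.331×10⁷ m.
The apsides satisfy r_p + r_a = 2a, so the apoapsis radius is 2a − r_p = 1.809×10⁷ m = 18091 km.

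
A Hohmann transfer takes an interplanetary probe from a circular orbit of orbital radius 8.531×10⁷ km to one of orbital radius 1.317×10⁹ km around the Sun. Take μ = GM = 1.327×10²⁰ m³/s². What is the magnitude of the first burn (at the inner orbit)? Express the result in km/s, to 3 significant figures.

r₁ = 8.531×10⁷ km = 8.531×10¹⁰ m.
r₂ = 1.317×10⁹ km = 1.317×10¹² m.
Transfer ellipse a_t = (r₁ + r₂)/2 = 7.012×10¹¹ m.
At r₁: circular v_c1 = √(μ/r₁) = 39440 m/s; transfer-perihelion v_p = √[μ(2/r₁ − 1/a_t)] = 54050 m/s.
Δv₁ = v_p − v_c1 = 14610 m/s.
= 14.61 km/s.

Δv ≈ 14.6 km/s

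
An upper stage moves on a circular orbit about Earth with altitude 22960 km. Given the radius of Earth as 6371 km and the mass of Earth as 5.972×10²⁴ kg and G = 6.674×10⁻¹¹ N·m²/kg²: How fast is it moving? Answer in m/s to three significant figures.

v ≈ 3690 m/s

μ = GM = 6.674×10⁻¹¹ × 5.972×10²⁴ = 3.986×10¹⁴ m³/s².
r = 6371 + 22960 = 29331 km = 2.9331×10⁷ m.
For a circular orbit v = √(μ/r) = √(3.986×10¹⁴ / 2.933×10⁷) = √(1.359×10⁷) = 3686 m/s.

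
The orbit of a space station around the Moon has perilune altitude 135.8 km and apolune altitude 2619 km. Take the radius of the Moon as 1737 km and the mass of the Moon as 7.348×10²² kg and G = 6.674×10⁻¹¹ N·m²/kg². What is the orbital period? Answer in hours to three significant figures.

μ = GM = 6.674×10⁻¹¹ × 7.348×10²² = 4.904×10¹² m³/s².
r_p = 1737 + 135.8 = 1872.8 km = 1.8728×10⁶ m.
r_a = 1737 + 2619 = 4356.0 km = 4.3560×10⁶ m.
Semi-major axis a = (r_p + r_a)/2 = (1872.8 + 4356.0)/2 = 3114.4 km = 3.114×10⁶ m.
By Kepler's third law T = 2π√(a³/μ) = 2π × 2.482×10³ = 1.559×10⁴ s.
= 4.332 hours.

T ≈ 4.33 hours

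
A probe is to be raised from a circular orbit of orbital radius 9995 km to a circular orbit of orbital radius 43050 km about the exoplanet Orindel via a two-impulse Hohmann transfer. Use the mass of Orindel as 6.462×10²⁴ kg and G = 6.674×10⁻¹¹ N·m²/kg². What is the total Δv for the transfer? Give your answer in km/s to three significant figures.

μ = GM = 6.674×10⁻¹¹ × 6.462×10²⁴ = 4.313×10¹⁴ m³/s².
r₁ = 9995 km = 9.995×10⁶ m.
r₂ = 43050 km = 4.305×10⁷ m.
Transfer ellipse a_t = (r₁ + r₂)/2 = 2.652×10⁷ m.
At r₁: circular v_c1 = √(μ/r₁) = 6569 m/s; transfer-periapsis v_p = √[μ(2/r₁ − 1/a_t)] = 8369 m/s.
Δv₁ = v_p − v_c1 = 1800 m/s.
At r₂: circular v_c2 = √(μ/r₂) = 3165 m/s; transfer-apoapsis v_a = √[μ(2/r₂ − 1/a_t)] = 1943 m/s.
Δv₂ = v_c2 − v_a = 1222 m/s.
Total Δv = Δv₁ + Δv₂ = 3022 m/s = 3.022 km/s.

Δv_total ≈ 3.02 km/s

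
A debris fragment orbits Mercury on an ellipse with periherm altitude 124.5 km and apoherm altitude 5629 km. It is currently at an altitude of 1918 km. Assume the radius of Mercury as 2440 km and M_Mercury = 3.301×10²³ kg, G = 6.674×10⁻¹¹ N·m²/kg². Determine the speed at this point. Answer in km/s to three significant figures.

μ = GM = 6.674×10⁻¹¹ × 3.301×10²³ = 2.203×10¹³ m³/s².
r_p = 2440 + 124.5 = 2564.5 km = 2.5645×10⁶ m.
r_a = 2440 + 5629 = 8069.0 km = 8.0690×10⁶ m.
r = 2440 + 1918 = 4358.0 km = 4.358×10⁶ m.
Semi-major axis a = (r_p + r_a)/2 = 5316.8 km = 5.317×10⁶ m.
Vis-viva: v² = μ(2/r − 1/a) = 2.203×10¹³ × (4.589×10⁻⁷ − 1.881×10⁻⁷) = 5.967×10⁶ m²/s².
v = 2443 m/s = 2.443 km/s.

v ≈ 2.44 km/s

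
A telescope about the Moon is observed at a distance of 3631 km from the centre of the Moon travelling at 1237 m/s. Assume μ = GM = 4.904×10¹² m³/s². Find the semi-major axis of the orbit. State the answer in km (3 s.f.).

r = 3.631×10⁶ m.
Vis-viva rearranged: 1/a = 2/r − v²/μ = 5.508×10⁻⁷ − 3.120×10⁻⁷ = 2.388×10⁻⁷ m⁻¹.
a = 4.188×10⁶ m = 4187.8 km.

a ≈ 4190 km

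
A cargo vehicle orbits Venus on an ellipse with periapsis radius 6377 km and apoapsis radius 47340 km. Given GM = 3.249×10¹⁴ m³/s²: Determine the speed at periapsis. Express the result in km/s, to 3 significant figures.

Semi-major axis a = (r_p + r_a)/2 = 26858 km = 2.686×10⁷ m.
Vis-viva: v² = μ(2/r − 1/a) = 3.249×10¹⁴ × (3.136×10⁻⁷ − 3.723×10⁻⁸) = 8.980×10⁷ m²/s².
v = 9476 m/s = 9.476 km/s.

v ≈ 9.48 km/s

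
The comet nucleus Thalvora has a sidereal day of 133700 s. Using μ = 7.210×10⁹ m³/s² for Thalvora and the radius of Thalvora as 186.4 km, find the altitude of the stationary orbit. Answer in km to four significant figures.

h_sync ≈ 1297 km

A synchronous orbit has period T, so by Kepler's third law a = (μT²/4π²)^(1/3).
μT²/4π² = 7.210×10⁹ × (1.337×10⁵)² / 39.48 = 3.265×10¹⁸ m³.
a = 1.483×10⁶ m = 1483.5 km.
Altitude h = a − R = 1483.5 − 186.4 = 1297.1 km.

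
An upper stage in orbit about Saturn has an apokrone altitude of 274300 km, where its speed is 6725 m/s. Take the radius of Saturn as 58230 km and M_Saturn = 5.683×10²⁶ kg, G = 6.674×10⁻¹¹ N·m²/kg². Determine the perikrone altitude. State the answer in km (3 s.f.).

perikrone altitude ≈ 24000 km

μ = GM = 6.674×10⁻¹¹ × 5.683×10²⁶ = 3.793×10¹⁶ m³/s².
r_a = 58230 + 274300 = 3.3253×10⁵ km = 3.325×10⁸ m.
Specific energy ε = v²/2 − μ/r = -9.145×10⁷ J/kg, so a = −μ/(2ε) = 2.074×10⁸ m.
The apsides satisfy r_p + r_a = 2a, so the perikrone radius is 2a − r_a = 8.223×10⁷ m = 82227 km.
Perikrone altitude = 82227 − 58230 = 23997 km.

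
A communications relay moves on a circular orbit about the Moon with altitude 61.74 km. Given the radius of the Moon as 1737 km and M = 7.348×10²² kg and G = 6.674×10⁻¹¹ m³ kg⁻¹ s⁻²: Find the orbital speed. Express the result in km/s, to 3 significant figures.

μ = GM = 6.674×10⁻¹¹ × 7.348×10²² = 4.904×10¹² m³/s².
r = 1737 + 61.74 = 1798.7 km = 1.7987×10⁶ m.
For a circular orbit v = √(μ/r) = √(4.904×10¹² / 1.799×10⁶) = √(2.726×10⁶) = 1651 m/s.
That is 1.651 km/s.

v ≈ 1.65 km/s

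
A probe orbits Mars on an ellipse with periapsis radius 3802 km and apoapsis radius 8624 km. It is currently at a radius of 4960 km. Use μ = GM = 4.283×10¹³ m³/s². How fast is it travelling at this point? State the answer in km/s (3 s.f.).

Semi-major axis a = (r_p + r_a)/2 = 6213.0 km = 6.213×10⁶ m.
Vis-viva: v² = μ(2/r − 1/a) = 4.283×10¹³ × (4.032×10⁻⁷ − 1.610×10⁻⁷) = 1.038×10⁷ m²/s².
v = 3221 m/s = 3.221 km/s.

v ≈ 3.22 km/s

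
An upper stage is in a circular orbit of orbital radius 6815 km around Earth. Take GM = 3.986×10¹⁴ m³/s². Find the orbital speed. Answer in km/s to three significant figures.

r = 6815 km = 6.815×10⁶ m.
For a circular orbit v = √(μ/r) = √(3.986×10¹⁴ / 6.815×10⁶) = √(5.849×10⁷) = 7648 m/s.
That is 7.648 km/s.

v ≈ 7.65 km/s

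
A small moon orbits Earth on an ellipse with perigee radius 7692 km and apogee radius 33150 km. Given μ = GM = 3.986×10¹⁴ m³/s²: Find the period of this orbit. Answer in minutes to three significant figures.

Semi-major axis a = (r_p + r_a)/2 = (7692.0 + 33150)/2 = 20421 km = 2.042×10⁷ m.
By Kepler's third law T = 2π√(a³/μ) = 2π × 4.622×10³ = 2.904×10⁴ s.
= 484.0 minutes.

T ≈ 484 minutes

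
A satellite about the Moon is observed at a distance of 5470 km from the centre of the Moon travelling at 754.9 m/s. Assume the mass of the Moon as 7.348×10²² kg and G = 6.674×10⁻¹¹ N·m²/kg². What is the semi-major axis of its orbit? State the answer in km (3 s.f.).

μ = GM = 6.674×10⁻¹¹ × 7.348×10²² = 4.904×10¹² m³/s².
r = 5.470×10⁶ m.
Vis-viva rearranged: 1/a = 2/r − v²/μ = 3.656×10⁻⁷ − 1.162×10⁻⁷ = 2.494×10⁻⁷ m⁻¹.
a = 4.009×10⁶ m = 4009.2 km.

a ≈ 4010 km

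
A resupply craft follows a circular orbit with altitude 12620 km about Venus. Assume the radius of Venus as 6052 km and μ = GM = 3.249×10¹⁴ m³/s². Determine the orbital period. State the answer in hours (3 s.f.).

r = 6052 + 12620 = 18672 km = 1.8672×10⁷ m.
Kepler's third law: T = 2π√(r³/μ) = 2π√((1.867×10⁷)³ / 3.249×10¹⁴).
r³/μ = 2.004×10⁷ s², so T = 2π × 4.476×10³ = 2.812×10⁴ s.
Converting: 2.812×10⁴ s ÷ 3600 = 7.812 hours.

T ≈ 7.81 hours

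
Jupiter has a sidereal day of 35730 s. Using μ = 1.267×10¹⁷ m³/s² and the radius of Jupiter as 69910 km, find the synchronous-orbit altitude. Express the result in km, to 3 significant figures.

h_sync ≈ 90100 km

A synchronous orbit has period T, so by Kepler's third law a = (μT²/4π²)^(1/3).
μT²/4π² = 1.267×10¹⁷ × (3.573×10⁴)² / 39.48 = 4.097×10²⁴ m³.
a = 1.600×10⁸ m = 1.6002×10⁵ km.
Altitude h = a − R = 1.6002×10⁵ − 69910 = 90105 km.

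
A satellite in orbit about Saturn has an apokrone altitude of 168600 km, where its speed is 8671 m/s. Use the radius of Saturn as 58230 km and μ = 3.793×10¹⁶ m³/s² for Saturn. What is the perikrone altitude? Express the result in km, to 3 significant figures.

perikrone altitude ≈ 7550 km

r_a = 58230 + 168600 = 2.2683×10⁵ km = 2.268×10⁸ m.
Specific energy ε = v²/2 − μ/r = -1.296×10⁸ J/kg, so a = −μ/(2ε) = 1.463×10⁸ m.
The apsides satisfy r_p + r_a = 2a, so the perikrone radius is 2a − r_a = 6.578×10⁷ m = 65784 km.
Perikrone altitude = 65784 − 58230 = 7554.2 km.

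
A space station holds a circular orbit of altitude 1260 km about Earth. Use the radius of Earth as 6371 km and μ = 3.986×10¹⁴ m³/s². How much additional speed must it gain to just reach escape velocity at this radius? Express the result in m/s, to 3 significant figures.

r = 6371 + 1260 = 7631.0 km = 7.6310×10⁶ m.
Circular speed v_c = √(μ/r) = 7227 m/s.
Escape speed v_esc = √(2μ/r) = √2 × v_c = 10220 m/s.
Δv = v_esc − v_c = 2994 m/s.

Δv ≈ 2990 m/s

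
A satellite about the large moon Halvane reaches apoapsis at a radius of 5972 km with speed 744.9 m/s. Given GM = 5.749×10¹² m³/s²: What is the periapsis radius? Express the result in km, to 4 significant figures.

periapsis radius ≈ 2418 km

r_a = 5.972×10⁶ m.
Specific energy ε = v²/2 − μ/r = -6.852×10⁵ J/kg, so a = −μ/(2ε) = 4.195×10⁶ m.
The apsides satisfy r_p + r_a = 2a, so the periapsis radius is 2a − r_a = 2.418×10⁶ m = 2418.0 km.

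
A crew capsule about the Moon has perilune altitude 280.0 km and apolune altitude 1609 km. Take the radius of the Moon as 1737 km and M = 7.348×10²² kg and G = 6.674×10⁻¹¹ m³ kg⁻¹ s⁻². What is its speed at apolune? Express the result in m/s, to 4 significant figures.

μ = GM = 6.674×10⁻¹¹ × 7.348×10²² = 4.904×10¹² m³/s².
r_p = 1737 + 280.0 = 2017.0 km = 2.0170×10⁶ m.
r_a = 1737 + 1609 = 3346.0 km = 3.3460×10⁶ m.
Semi-major axis a = (r_p + r_a)/2 = 2681.5 km = 2.682×10⁶ m.
Vis-viva: v² = μ(2/r − 1/a) = 4.904×10¹² × (5.977×10⁻⁷ − 3.729×10⁻⁷) = 1.102×10⁶ m²/s².
v = 1050 m/s.

v ≈ 1050 m/s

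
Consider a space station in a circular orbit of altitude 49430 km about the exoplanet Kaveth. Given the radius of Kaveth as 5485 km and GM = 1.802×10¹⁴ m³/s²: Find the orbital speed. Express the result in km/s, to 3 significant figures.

v ≈ 1.81 km/s

r = 5485 + 49430 = 54915 km = 5.4915×10⁷ m.
For a circular orbit v = √(μ/r) = √(1.802×10¹⁴ / 5.492×10⁷) = √(3.281×10⁶) = 1811 m/s.
That is 1.811 km/s.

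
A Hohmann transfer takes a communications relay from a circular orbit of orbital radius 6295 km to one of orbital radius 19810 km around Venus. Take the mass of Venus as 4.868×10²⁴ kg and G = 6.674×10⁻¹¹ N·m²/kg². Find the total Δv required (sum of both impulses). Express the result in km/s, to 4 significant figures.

μ = GM = 6.674×10⁻¹¹ × 4.868×10²⁴ = 3.249×10¹⁴ m³/s².
r₁ = 6295 km = 6.295×10⁶ m.
r₂ = 19810 km = 1.981×10⁷ m.
Transfer ellipse a_t = (r₁ + r₂)/2 = 1.305×10⁷ m.
At r₁: circular v_c1 = √(μ/r₁) = 7184 m/s; transfer-periapsis v_p = √[μ(2/r₁ − 1/a_t)] = 8850 m/s.
Δv₁ = v_p − v_c1 = 1666 m/s.
At r₂: circular v_c2 = √(μ/r₂) = 4050 m/s; transfer-apoapsis v_a = √[μ(2/r₂ − 1/a_t)] = 2812 m/s.
Δv₂ = v_c2 − v_a = 1237 m/s.
Total Δv = Δv₁ + Δv₂ = 2904 m/s = 2.904 km/s.

Δv_total ≈ 2.904 km/s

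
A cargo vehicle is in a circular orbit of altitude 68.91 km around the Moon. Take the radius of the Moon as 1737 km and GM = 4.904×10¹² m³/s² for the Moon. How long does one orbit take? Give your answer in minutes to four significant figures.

r = 1737 + 68.91 = 1805.9 km = 1.8059×10⁶ m.
Kepler's third law: T = 2π√(r³/μ) = 2π√((1.806×10⁶)³ / 4.904×10¹²).
r³/μ = 1.201×10⁶ s², so T = 2π × 1.096×10³ = 6.886×10³ s.
Converting: 6.886×10³ s ÷ 60.00 = 114.8 minutes.

T ≈ 114.8 minutes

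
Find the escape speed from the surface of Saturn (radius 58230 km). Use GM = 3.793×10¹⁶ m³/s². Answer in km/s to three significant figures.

v_esc ≈ 36.1 km/s

r = R = 5.823×10⁷ m.
Escape speed v_esc = √(2μ/r) = √(2 × 3.793×10¹⁶ / 5.823×10⁷) = √(1.303×10⁹) = 36090 m/s.
= 36.09 km/s.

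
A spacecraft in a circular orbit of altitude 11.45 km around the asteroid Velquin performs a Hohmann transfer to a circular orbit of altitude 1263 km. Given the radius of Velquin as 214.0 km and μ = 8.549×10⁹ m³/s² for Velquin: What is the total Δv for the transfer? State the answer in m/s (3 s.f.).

r₁ = 214.0 + 11.45 = 225.45 km = 2.2545×10⁵ m.
r₂ = 214.0 + 1263 = 1477.0 km = 1.4770×10⁶ m.
Transfer ellipse a_t = (r₁ + r₂)/2 = 8.512×10⁵ m.
At r₁: circular v_c1 = √(μ/r₁) = 194.7 m/s; transfer-periapsis v_p = √[μ(2/r₁ − 1/a_t)] = 256.5 m/s.
Δv₁ = v_p − v_c1 = 61.78 m/s.
At r₂: circular v_c2 = √(μ/r₂) = 76.08 m/s; transfer-apoapsis v_a = √[μ(2/r₂ − 1/a_t)] = 39.15 m/s.
Δv₂ = v_c2 − v_a = 36.93 m/s.
Total Δv = Δv₁ + Δv₂ = 98.70 m/s.

Δv_total ≈ 98.7 m/s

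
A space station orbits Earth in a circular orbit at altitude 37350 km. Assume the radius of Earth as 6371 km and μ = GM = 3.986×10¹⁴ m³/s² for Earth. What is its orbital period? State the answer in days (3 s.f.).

r = 6371 + 37350 = 43721 km = 4.3721×10⁷ m.
Kepler's third law: T = 2π√(r³/μ) = 2π√((4.372×10⁷)³ / 3.986×10¹⁴).
r³/μ = 2.097×10⁸ s², so T = 2π × 1.448×10⁴ = 9.098×10⁴ s.
Converting: 9.098×10⁴ s ÷ 86400 = 1.053 days.

T ≈ 1.05 days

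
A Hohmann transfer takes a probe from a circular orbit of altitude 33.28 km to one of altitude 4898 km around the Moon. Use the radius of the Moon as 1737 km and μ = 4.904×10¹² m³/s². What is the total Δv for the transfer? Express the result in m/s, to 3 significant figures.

r₁ = 1737 + 33.28 = 1770.3 km = 1.7703×10⁶ m.
r₂ = 1737 + 4898 = 6635.0 km = 6.6350×10⁶ m.
Transfer ellipse a_t = (r₁ + r₂)/2 = 4.203×10⁶ m.
At r₁: circular v_c1 = √(μ/r₁) = 1664 m/s; transfer-perilune v_p = √[μ(2/r₁ − 1/a_t)] = 2091 m/s.
Δv₁ = v_p − v_c1 = 426.9 m/s.
At r₂: circular v_c2 = √(μ/r₂) = 859.7 m/s; transfer-apolune v_a = √[μ(2/r₂ − 1/a_t)] = 558.0 m/s.
Δv₂ = v_c2 − v_a = 301.7 m/s.
Total Δv = Δv₁ + Δv₂ = 728.6 m/s.

Δv_total ≈ 729 m/s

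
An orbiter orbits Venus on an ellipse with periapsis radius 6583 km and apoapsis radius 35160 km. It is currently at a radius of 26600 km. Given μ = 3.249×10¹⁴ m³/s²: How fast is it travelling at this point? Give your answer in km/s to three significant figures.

v ≈ 2.98 km/s

Semi-major axis a = (r_p + r_a)/2 = 20872 km = 2.087×10⁷ m.
Vis-viva: v² = μ(2/r − 1/a) = 3.249×10¹⁴ × (7.519×10⁻⁸ − 4.791×10⁻⁸) = 8.862×10⁶ m²/s².
v = 2977 m/s = 2.977 km/s.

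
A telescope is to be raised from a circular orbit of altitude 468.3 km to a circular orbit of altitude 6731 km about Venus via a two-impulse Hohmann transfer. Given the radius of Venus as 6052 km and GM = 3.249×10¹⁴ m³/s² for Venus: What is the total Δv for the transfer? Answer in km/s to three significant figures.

r₁ = 6052 + 468.3 = 6520.3 km = 6.5203×10⁶ m.
r₂ = 6052 + 6731 = 12783 km = 1.2783×10⁷ m.
Transfer ellipse a_t = (r₁ + r₂)/2 = 9.652×10⁶ m.
At r₁: circular v_c1 = √(μ/r₁) = 7059 m/s; transfer-periapsis v_p = √[μ(2/r₁ − 1/a_t)] = 8124 m/s.
Δv₁ = v_p − v_c1 = 1065 m/s.
At r₂: circular v_c2 = √(μ/r₂) = 5041 m/s; transfer-apoapsis v_a = √[μ(2/r₂ − 1/a_t)] = 4144 m/s.
Δv₂ = v_c2 − v_a = 897.8 m/s.
Total Δv = Δv₁ + Δv₂ = 1963 m/s = 1.963 km/s.

Δv_total ≈ 1.96 km/s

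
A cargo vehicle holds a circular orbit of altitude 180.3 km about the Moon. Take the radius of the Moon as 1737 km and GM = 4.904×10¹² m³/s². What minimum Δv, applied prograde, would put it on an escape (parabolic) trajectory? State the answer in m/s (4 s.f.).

r = 1737 + 180.3 = 1917.3 km = 1.9173×10⁶ m.
Circular speed v_c = √(μ/r) = 1599 m/s.
Escape speed v_esc = √(2μ/r) = √2 × v_c = 2262 m/s.
Δv = v_esc − v_c = 662.5 m/s.

Δv ≈ 662.5 m/s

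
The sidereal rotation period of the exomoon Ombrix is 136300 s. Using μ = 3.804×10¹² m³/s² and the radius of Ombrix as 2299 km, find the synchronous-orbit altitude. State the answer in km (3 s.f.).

A synchronous orbit has period T, so by Kepler's third law a = (μT²/4π²)^(1/3).
μT²/4π² = 3.804×10¹² × (1.363×10⁵)² / 39.48 = 1.790×10²¹ m³.
a = 1.214×10⁷ m = 12142 km.
Altitude h = a − R = 12142 − 2299 = 9843.0 km.

h_sync ≈ 9840 km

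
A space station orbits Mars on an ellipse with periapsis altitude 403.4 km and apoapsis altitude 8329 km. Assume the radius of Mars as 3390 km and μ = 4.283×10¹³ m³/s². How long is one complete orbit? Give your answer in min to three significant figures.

r_p = 3390 + 403.4 = 3793.4 km = 3.7934×10⁶ m.
r_a = 3390 + 8329 = 11719 km = 1.1719×10⁷ m.
Semi-major axis a = (r_p + r_a)/2 = (3793.4 + 11719)/2 = 7756.2 km = 7.756×10⁶ m.
By Kepler's third law T = 2π√(a³/μ) = 2π × 3.301×10³ = 2.074×10⁴ s.
= 345.6 min.

T ≈ 346 min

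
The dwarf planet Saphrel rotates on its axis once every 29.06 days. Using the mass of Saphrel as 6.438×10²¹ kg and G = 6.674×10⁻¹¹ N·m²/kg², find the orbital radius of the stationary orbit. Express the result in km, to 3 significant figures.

r_sync ≈ 40900 km

μ = GM = 6.674×10⁻¹¹ × 6.438×10²¹ = 4.297×10¹¹ m³/s².
T = 29.06 days = 2.511×10⁶ s.
A synchronous orbit has period T, so by Kepler's third law a = (μT²/4π²)^(1/3).
μT²/4π² = 4.297×10¹¹ × (2.511×10⁶)² / 39.48 = 6.861×10²² m³.
a = 4.094×10⁷ m = 40939 km.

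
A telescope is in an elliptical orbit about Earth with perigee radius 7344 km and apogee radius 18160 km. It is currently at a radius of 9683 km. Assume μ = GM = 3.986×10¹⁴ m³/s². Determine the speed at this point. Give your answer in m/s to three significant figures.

v ≈ 7150 m/s

Semi-major axis a = (r_p + r_a)/2 = 12752 km = 1.275×10⁷ m.
Vis-viva: v² = μ(2/r − 1/a) = 3.986×10¹⁴ × (2.065×10⁻⁷ − 7.842×10⁻⁸) = 5.107×10⁷ m²/s².
v = 7146 m/s.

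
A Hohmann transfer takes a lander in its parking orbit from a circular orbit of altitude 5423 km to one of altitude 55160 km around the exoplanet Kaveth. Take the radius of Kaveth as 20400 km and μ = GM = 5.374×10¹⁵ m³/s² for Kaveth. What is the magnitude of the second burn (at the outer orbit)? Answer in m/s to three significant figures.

r₁ = 20400 + 5423 = 25823 km = 2.5823×10⁷ m.
r₂ = 20400 + 55160 = 75560 km = 7.5560×10⁷ m.
Transfer ellipse a_t = (r₁ + r₂)/2 = 5.069×10⁷ m.
At r₁: circular v_c1 = √(μ/r₁) = 14430 m/s; transfer-periapsis v_p = √[μ(2/r₁ − 1/a_t)] = 17610 m/s.
At r₂: circular v_c2 = √(μ/r₂) = 8433 m/s; transfer-apoapsis v_a = √[μ(2/r₂ − 1/a_t)] = 6019 m/s.
Δv₂ = v_c2 − v_a = 2414 m/s.

Δv ≈ 2410 m/s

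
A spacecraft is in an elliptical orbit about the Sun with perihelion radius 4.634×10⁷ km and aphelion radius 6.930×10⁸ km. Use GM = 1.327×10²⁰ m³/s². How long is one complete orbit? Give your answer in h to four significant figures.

T ≈ 34050 h

Semi-major axis a = (r_p + r_a)/2 = (4.6340×10⁷ + 6.9300×10⁸)/2 = 3.6967×10⁸ km = 3.697×10¹¹ m.
By Kepler's third law T = 2π√(a³/μ) = 2π × 1.951×10⁷ = 1.226×10⁸ s.
= 34050 h.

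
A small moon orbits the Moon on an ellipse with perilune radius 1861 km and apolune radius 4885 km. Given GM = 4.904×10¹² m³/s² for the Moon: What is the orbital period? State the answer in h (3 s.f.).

T ≈ 4.88 h

Semi-major axis a = (r_p + r_a)/2 = (1861.0 + 4885.0)/2 = 3373.0 km = 3.373×10⁶ m.
By Kepler's third law T = 2π√(a³/μ) = 2π × 2.797×10³ = 1.758×10⁴ s.
= 4.882 h.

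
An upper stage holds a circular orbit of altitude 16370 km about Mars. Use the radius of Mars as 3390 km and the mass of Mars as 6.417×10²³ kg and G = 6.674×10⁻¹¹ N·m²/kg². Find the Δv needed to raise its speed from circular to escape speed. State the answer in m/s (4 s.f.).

μ = GM = 6.674×10⁻¹¹ × 6.417×10²³ = 4.283×10¹³ m³/s².
r = 3390 + 16370 = 19760 km = 1.9760×10⁷ m.
Circular speed v_c = √(μ/r) = 1472 m/s.
Escape speed v_esc = √(2μ/r) = √2 × v_c = 2082 m/s.
Δv = v_esc − v_c = 609.8 m/s.

Δv ≈ 609.8 m/s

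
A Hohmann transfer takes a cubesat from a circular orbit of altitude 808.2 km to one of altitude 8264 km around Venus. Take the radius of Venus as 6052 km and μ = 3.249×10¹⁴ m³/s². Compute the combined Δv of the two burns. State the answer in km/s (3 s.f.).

Δv_total ≈ 2.05 km/s

r₁ = 6052 + 808.2 = 6860.2 km = 6.8602×10⁶ m.
r₂ = 6052 + 8264 = 14316 km = 1.4316×10⁷ m.
Transfer ellipse a_t = (r₁ + r₂)/2 = 1.059×10⁷ m.
At r₁: circular v_c1 = √(μ/r₁) = 6882 m/s; transfer-periapsis v_p = √[μ(2/r₁ − 1/a_t)] = 8002 m/s.
Δv₁ = v_p − v_c1 = 1120 m/s.
At r₂: circular v_c2 = √(μ/r₂) = 4764 m/s; transfer-apoapsis v_a = √[μ(2/r₂ − 1/a_t)] = 3835 m/s.
Δv₂ = v_c2 − v_a = 929.3 m/s.
Total Δv = Δv₁ + Δv₂ = 2050 m/s = 2.050 km/s.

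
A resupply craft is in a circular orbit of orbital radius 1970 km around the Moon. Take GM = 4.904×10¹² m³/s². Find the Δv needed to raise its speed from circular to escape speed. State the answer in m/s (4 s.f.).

Δv ≈ 653.5 m/s

r = 1970 km = 1.970×10⁶ m.
Circular speed v_c = √(μ/r) = 1578 m/s.
Escape speed v_esc = √(2μ/r) = √2 × v_c = 2231 m/s.
Δv = v_esc − v_c = 653.5 m/s.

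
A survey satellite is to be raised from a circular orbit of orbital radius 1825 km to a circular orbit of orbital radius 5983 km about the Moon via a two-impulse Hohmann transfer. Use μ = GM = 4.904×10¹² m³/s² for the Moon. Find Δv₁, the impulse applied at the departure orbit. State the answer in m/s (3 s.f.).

r₁ = 1825 km = 1.825×10⁶ m.
r₂ = 5983 km = 5.983×10⁶ m.
Transfer ellipse a_t = (r₁ + r₂)/2 = 3.904×10⁶ m.
At r₁: circular v_c1 = √(μ/r₁) = 1639 m/s; transfer-perilune v_p = √[μ(2/r₁ − 1/a_t)] = 2029 m/s.
Δv₁ = v_p − v_c1 = 390.1 m/s.

Δv ≈ 390 m/s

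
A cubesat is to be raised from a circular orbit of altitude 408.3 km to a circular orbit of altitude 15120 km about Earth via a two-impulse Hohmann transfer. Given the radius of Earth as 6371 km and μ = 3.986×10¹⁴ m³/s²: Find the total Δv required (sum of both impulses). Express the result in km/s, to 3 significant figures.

Δv_total ≈ 3.11 km/s

r₁ = 6371 + 408.3 = 6779.3 km = 6.7793×10⁶ m.
r₂ = 6371 + 15120 = 21491 km = 2.1491×10⁷ m.
Transfer ellipse a_t = (r₁ + r₂)/2 = 1.414×10⁷ m.
At r₁: circular v_c1 = √(μ/r₁) = 7668 m/s; transfer-perigee v_p = √[μ(2/r₁ − 1/a_t)] = 9455 m/s.
Δv₁ = v_p − v_c1 = 1787 m/s.
At r₂: circular v_c2 = √(μ/r₂) = 4307 m/s; transfer-apogee v_a = √[μ(2/r₂ − 1/a_t)] = 2983 m/s.
Δv₂ = v_c2 − v_a = 1324 m/s.
Total Δv = Δv₁ + Δv₂ = 3111 m/s = 3.111 km/s.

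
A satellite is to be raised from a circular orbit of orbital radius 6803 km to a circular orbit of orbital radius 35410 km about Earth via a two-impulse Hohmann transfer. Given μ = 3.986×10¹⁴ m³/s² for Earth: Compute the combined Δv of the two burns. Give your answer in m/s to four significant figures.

r₁ = 6803 km = 6.803×10⁶ m.
r₂ = 35410 km = 3.541×10⁷ m.
Transfer ellipse a_t = (r₁ + r₂)/2 = 2.111×10⁷ m.
At r₁: circular v_c1 = √(μ/r₁) = 7655 m/s; transfer-perigee v_p = √[μ(2/r₁ − 1/a_t)] = 9915 m/s.
Δv₁ = v_p − v_c1 = 2260 m/s.
At r₂: circular v_c2 = √(μ/r₂) = 3355 m/s; transfer-apogee v_a = √[μ(2/r₂ − 1/a_t)] = 1905 m/s.
Δv₂ = v_c2 − v_a = 1450 m/s.
Total Δv = Δv₁ + Δv₂ = 3710 m/s.

Δv_total ≈ 3710 m/s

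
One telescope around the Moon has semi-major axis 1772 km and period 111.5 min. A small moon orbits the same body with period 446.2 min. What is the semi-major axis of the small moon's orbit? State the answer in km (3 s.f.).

Kepler's third law: a³ ∝ T², so a₂ = a₁ (T₂/T₁)^(2/3).
T₂/T₁ = 4.002, (T₂/T₁)^(2/3) = 2.521.
a₂ = 1772 × 2.521 = 4466 km.

a₂ ≈ 4470 km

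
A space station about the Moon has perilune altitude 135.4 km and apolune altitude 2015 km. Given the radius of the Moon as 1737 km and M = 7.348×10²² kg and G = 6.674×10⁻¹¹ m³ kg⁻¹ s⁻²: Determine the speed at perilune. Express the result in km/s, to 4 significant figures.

v ≈ 1.869 km/s

μ = GM = 6.674×10⁻¹¹ × 7.348×10²² = 4.904×10¹² m³/s².
r_p = 1737 + 135.4 = 1872.4 km = 1.8724×10⁶ m.
r_a = 1737 + 2015 = 3752.0 km = 3.7520×10⁶ m.
Semi-major axis a = (r_p + r_a)/2 = 2812.2 km = 2.812×10⁶ m.
Vis-viva: v² = μ(2/r − 1/a) = 4.904×10¹² × (1.068×10⁻⁶ − 3.556×10⁻⁷) = 3.494×10⁶ m²/s².
v = 1869 m/s = 1.869 km/s.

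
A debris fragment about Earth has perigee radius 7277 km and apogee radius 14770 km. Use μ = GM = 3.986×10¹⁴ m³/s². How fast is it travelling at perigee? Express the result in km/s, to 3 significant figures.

v ≈ 8.57 km/s

Semi-major axis a = (r_p + r_a)/2 = 11024 km = 1.102×10⁷ m.
Vis-viva: v² = μ(2/r − 1/a) = 3.986×10¹⁴ × (2.748×10⁻⁷ − 9.072×10⁻⁸) = 7.339×10⁷ m²/s².
v = 8567 m/s = 8.567 km/s.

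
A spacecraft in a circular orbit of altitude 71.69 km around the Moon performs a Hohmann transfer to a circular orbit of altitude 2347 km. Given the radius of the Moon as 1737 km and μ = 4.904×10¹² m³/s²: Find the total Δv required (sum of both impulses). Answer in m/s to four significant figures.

r₁ = 1737 + 71.69 = 1808.7 km = 1.8087×10⁶ m.
r₂ = 1737 + 2347 = 4084.0 km = 4.0840×10⁶ m.
Transfer ellipse a_t = (r₁ + r₂)/2 = 2.946×10⁶ m.
At r₁: circular v_c1 = √(μ/r₁) = 1647 m/s; transfer-perilune v_p = √[μ(2/r₁ − 1/a_t)] = 1939 m/s.
Δv₁ = v_p − v_c1 = 292.0 m/s.
At r₂: circular v_c2 = √(μ/r₂) = 1096 m/s; transfer-apolune v_a = √[μ(2/r₂ − 1/a_t)] = 858.6 m/s.
Δv₂ = v_c2 − v_a = 237.2 m/s.
Total Δv = Δv₁ + Δv₂ = 529.2 m/s.

Δv_total ≈ 529.2 m/s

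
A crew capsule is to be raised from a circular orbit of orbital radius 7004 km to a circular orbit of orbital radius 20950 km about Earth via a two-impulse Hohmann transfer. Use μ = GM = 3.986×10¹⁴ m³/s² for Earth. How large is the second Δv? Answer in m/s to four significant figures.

Δv ≈ 1274 m/s

r₁ = 7004 km = 7.004×10⁶ m.
r₂ = 20950 km = 2.095×10⁷ m.
Transfer ellipse a_t = (r₁ + r₂)/2 = 1.398×10⁷ m.
At r₁: circular v_c1 = √(μ/r₁) = 7544 m/s; transfer-perigee v_p = √[μ(2/r₁ − 1/a_t)] = 9236 m/s.
At r₂: circular v_c2 = √(μ/r₂) = 4362 m/s; transfer-apogee v_a = √[μ(2/r₂ − 1/a_t)] = 3088 m/s.
Δv₂ = v_c2 − v_a = 1274 m/s.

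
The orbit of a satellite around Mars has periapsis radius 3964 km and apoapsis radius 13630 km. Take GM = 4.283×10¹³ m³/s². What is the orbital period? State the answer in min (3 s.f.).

T ≈ 417 min

Semi-major axis a = (r_p + r_a)/2 = (3964.0 + 13630)/2 = 8797.0 km = 8.797×10⁶ m.
By Kepler's third law T = 2π√(a³/μ) = 2π × 3.987×10³ = 2.505×10⁴ s.
= 417.5 min.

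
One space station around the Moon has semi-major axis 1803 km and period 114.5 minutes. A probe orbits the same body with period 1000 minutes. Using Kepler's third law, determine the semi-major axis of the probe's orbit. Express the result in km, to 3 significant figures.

Kepler's third law: a³ ∝ T², so a₂ = a₁ (T₂/T₁)^(2/3).
T₂/T₁ = 8.734, (T₂/T₁)^(2/3) = 4.241.
a₂ = 1803 × 4.241 = 7646 km.

a₂ ≈ 7650 km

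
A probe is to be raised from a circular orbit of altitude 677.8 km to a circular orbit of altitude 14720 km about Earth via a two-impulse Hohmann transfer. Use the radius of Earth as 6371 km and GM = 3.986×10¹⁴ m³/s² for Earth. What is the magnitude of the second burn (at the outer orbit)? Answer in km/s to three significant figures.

r₁ = 6371 + 677.8 = 7048.8 km = 7.0488×10⁶ m.
r₂ = 6371 + 14720 = 21091 km = 2.1091×10⁷ m.
Transfer ellipse a_t = (r₁ + r₂)/2 = 1.407×10⁷ m.
At r₁: circular v_c1 = √(μ/r₁) = 7520 m/s; transfer-perigee v_p = √[μ(2/r₁ − 1/a_t)] = 9207 m/s.
At r₂: circular v_c2 = √(μ/r₂) = 4347 m/s; transfer-apogee v_a = √[μ(2/r₂ − 1/a_t)] = 3077 m/s.
Δv₂ = v_c2 − v_a = 1270 m/s.
= 1.270 km/s.

Δv ≈ 1.27 km/s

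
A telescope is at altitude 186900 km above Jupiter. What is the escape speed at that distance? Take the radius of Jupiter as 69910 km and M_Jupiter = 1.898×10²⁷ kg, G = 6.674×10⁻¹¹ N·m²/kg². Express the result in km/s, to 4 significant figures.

μ = GM = 6.674×10⁻¹¹ × 1.898×10²⁷ = 1.267×10¹⁷ m³/s².
r = 69910 + 186900 = 256810 km = 2.5681×10⁸ m.
Escape speed v_esc = √(2μ/r) = √(2 × 1.267×10¹⁷ / 2.568×10⁸) = √(9.865×10⁸) = 31410 m/s.
= 31.41 km/s.

v_esc ≈ 31.41 km/s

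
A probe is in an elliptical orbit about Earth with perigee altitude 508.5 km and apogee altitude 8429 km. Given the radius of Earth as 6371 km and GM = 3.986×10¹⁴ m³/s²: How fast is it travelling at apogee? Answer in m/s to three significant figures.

v ≈ 4130 m/s

r_p = 6371 + 508.5 = 6879.5 km = 6.8795×10⁶ m.
r_a = 6371 + 8429 = 14800 km = 1.4800×10⁷ m.
Semi-major axis a = (r_p + r_a)/2 = 10840 km = 1.084×10⁷ m.
Vis-viva: v² = μ(2/r − 1/a) = 3.986×10¹⁴ × (1.351×10⁻⁷ − 9.225×10⁻⁸) = 1.709×10⁷ m²/s².
v = 4134 m/s.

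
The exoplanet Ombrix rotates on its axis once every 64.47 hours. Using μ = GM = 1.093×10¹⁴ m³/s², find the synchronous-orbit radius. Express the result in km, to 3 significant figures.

T = 64.47 hours = 2.321×10⁵ s.
A synchronous orbit has period T, so by Kepler's third law a = (μT²/4π²)^(1/3).
μT²/4π² = 1.093×10¹⁴ × (2.321×10⁵)² / 39.48 = 1.491×10²³ m³.
a = 5.303×10⁷ m = 53031 km.

r_sync ≈ 53000 km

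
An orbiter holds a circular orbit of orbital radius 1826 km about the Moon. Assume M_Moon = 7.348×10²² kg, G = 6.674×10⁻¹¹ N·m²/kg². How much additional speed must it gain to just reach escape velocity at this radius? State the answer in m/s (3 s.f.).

μ = GM = 6.674×10⁻¹¹ × 7.348×10²² = 4.904×10¹² m³/s².
r = 1826 km = 1.826×10⁶ m.
Circular speed v_c = √(μ/r) = 1639 m/s.
Escape speed v_esc = √(2μ/r) = √2 × v_c = 2318 m/s.
Δv = v_esc − v_c = 678.8 m/s.

Δv ≈ 679 m/s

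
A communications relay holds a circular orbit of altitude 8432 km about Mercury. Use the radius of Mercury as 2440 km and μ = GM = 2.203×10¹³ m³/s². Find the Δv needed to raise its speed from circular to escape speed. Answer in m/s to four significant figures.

Δv ≈ 589.6 m/s

r = 2440 + 8432 = 10872 km = 1.0872×10⁷ m.
Circular speed v_c = √(μ/r) = 1423 m/s.
Escape speed v_esc = √(2μ/r) = √2 × v_c = 2013 m/s.
Δv = v_esc − v_c = 589.6 m/s.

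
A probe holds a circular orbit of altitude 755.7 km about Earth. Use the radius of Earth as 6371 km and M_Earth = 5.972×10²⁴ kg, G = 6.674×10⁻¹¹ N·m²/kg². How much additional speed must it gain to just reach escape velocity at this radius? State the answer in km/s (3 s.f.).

μ = GM = 6.674×10⁻¹¹ × 5.972×10²⁴ = 3.986×10¹⁴ m³/s².
r = 6371 + 755.7 = 7126.7 km = 7.1267×10⁶ m.
Circular speed v_c = √(μ/r) = 7478 m/s.
Escape speed v_esc = √(2μ/r) = √2 × v_c = 10580 m/s.
Δv = v_esc − v_c = 3098 m/s = 3.098 km/s.

Δv ≈ 3.10 km/s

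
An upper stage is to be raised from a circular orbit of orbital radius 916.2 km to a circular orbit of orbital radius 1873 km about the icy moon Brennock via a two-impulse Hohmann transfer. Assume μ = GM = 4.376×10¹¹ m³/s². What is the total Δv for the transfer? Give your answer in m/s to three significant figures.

r₁ = 916.2 km = 9.162×10⁵ m.
r₂ = 1873 km = 1.873×10⁶ m.
Transfer ellipse a_t = (r₁ + r₂)/2 = 1.395×10⁶ m.
At r₁: circular v_c1 = √(μ/r₁) = 691.1 m/s; transfer-periapsis v_p = √[μ(2/r₁ − 1/a_t)] = 800.9 m/s.
Δv₁ = v_p − v_c1 = 109.8 m/s.
At r₂: circular v_c2 = √(μ/r₂) = 483.4 m/s; transfer-apoapsis v_a = √[μ(2/r₂ − 1/a_t)] = 391.8 m/s.
Δv₂ = v_c2 − v_a = 91.58 m/s.
Total Δv = Δv₁ + Δv₂ = 201.4 m/s.

Δv_total ≈ 201 m/s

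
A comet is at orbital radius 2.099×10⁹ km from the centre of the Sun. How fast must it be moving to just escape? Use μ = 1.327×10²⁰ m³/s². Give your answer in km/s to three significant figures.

v_esc ≈ 11.2 km/s

r = 2.099×10⁹ km = 2.099×10¹² m.
Escape speed v_esc = √(2μ/r) = √(2 × 1.327×10²⁰ / 2.099×10¹²) = √(1.264×10⁸) = 11240 m/s.
= 11.24 km/s.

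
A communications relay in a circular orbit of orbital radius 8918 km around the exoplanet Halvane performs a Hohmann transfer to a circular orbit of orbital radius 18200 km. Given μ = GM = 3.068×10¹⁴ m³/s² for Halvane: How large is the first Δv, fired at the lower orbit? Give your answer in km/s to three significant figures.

r₁ = 8918 km = 8.918×10⁶ m.
r₂ = 18200 km = 1.820×10⁷ m.
Transfer ellipse a_t = (r₁ + r₂)/2 = 1.356×10⁷ m.
At r₁: circular v_c1 = √(μ/r₁) = 5865 m/s; transfer-periapsis v_p = √[μ(2/r₁ − 1/a_t)] = 6795 m/s.
Δv₁ = v_p − v_c1 = 930.1 m/s.
= 0.9301 km/s.

Δv ≈ 0.93 km/s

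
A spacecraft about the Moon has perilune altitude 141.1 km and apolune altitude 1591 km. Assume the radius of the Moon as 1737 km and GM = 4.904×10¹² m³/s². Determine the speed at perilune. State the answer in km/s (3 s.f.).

v ≈ 1.83 km/s

r_p = 1737 + 141.1 = 1878.1 km = 1.8781×10⁶ m.
r_a = 1737 + 1591 = 3328.0 km = 3.3280×10⁶ m.
Semi-major axis a = (r_p + r_a)/2 = 2603.1 km = 2.603×10⁶ m.
Vis-viva: v² = μ(2/r − 1/a) = 4.904×10¹² × (1.065×10⁻⁶ − 3.842×10⁻⁷) = 3.338×10⁶ m²/s².
v = 1827 m/s = 1.827 km/s.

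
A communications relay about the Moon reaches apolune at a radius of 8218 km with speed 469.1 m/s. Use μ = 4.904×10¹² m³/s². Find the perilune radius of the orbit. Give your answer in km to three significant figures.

r_a = 8.218×10⁶ m.
Specific energy ε = v²/2 − μ/r = -4.867×10⁵ J/kg, so a = −μ/(2ε) = 5.038×10⁶ m.
The apsides satisfy r_p + r_a = 2a, so the perilune radius is 2a − r_a = 1.858×10⁶ m = 1857.8 km.

perilune radius ≈ 1860 km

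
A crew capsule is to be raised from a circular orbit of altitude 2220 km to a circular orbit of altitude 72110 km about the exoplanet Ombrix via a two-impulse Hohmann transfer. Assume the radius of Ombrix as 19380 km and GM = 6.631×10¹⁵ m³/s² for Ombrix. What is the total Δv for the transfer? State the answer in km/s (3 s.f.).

Δv_total ≈ 8.02 km/s

r₁ = 19380 + 2220 = 21600 km = 2.1600×10⁷ m.
r₂ = 19380 + 72110 = 91490 km = 9.1490×10⁷ m.
Transfer ellipse a_t = (r₁ + r₂)/2 = 5.654×10⁷ m.
At r₁: circular v_c1 = √(μ/r₁) = 17520 m/s; transfer-periapsis v_p = √[μ(2/r₁ − 1/a_t)] = 22290 m/s.
Δv₁ = v_p − v_c1 = 4766 m/s.
At r₂: circular v_c2 = √(μ/r₂) = 8513 m/s; transfer-apoapsis v_a = √[μ(2/r₂ − 1/a_t)] = 5262 m/s.
Δv₂ = v_c2 − v_a = 3252 m/s.
Total Δv = Δv₁ + Δv₂ = 8018 m/s = 8.018 km/s.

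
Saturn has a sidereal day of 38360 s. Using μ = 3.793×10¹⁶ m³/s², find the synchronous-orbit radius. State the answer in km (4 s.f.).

A synchronous orbit has period T, so by Kepler's third law a = (μT²/4π²)^(1/3).
μT²/4π² = 3.793×10¹⁶ × (3.836×10⁴)² / 39.48 = 1.414×10²⁴ m³.
a = 1.122×10⁸ m = 1.1223×10⁵ km.

r_sync ≈ 1.122×10⁵ km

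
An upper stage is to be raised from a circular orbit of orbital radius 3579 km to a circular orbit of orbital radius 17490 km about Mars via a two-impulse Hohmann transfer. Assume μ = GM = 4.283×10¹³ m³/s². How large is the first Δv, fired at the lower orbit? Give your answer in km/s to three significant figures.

Δv ≈ 0.998 km/s

r₁ = 3579 km = 3.579×10⁶ m.
r₂ = 17490 km = 1.749×10⁷ m.
Transfer ellipse a_t = (r₁ + r₂)/2 = 1.053×10⁷ m.
At r₁: circular v_c1 = √(μ/r₁) = 3459 m/s; transfer-periapsis v_p = √[μ(2/r₁ − 1/a_t)] = 4457 m/s.
Δv₁ = v_p − v_c1 = 998.1 m/s.
= 0.9981 km/s.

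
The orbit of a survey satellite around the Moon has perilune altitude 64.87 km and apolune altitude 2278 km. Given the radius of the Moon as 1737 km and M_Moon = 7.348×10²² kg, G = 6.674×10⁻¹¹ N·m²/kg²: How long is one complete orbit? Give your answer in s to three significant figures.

T ≈ 14100 s

μ = GM = 6.674×10⁻¹¹ × 7.348×10²² = 4.904×10¹² m³/s².
r_p = 1737 + 64.87 = 1801.9 km = 1.8019×10⁶ m.
r_a = 1737 + 2278 = 4015.0 km = 4.0150×10⁶ m.
Semi-major axis a = (r_p + r_a)/2 = (1801.9 + 4015.0)/2 = 2908.4 km = 2.908×10⁶ m.
By Kepler's third law T = 2π√(a³/μ) = 2π × 2.240×10³ = 1.407×10⁴ s.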